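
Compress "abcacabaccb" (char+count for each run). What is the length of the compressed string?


Input: abcacabaccb
Runs:
  'a' x 1 => "a1"
  'b' x 1 => "b1"
  'c' x 1 => "c1"
  'a' x 1 => "a1"
  'c' x 1 => "c1"
  'a' x 1 => "a1"
  'b' x 1 => "b1"
  'a' x 1 => "a1"
  'c' x 2 => "c2"
  'b' x 1 => "b1"
Compressed: "a1b1c1a1c1a1b1a1c2b1"
Compressed length: 20

20


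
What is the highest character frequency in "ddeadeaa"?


Input: ddeadeaa
Character counts:
  'a': 3
  'd': 3
  'e': 2
Maximum frequency: 3

3


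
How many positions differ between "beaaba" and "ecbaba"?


Comparing "beaaba" and "ecbaba" position by position:
  Position 0: 'b' vs 'e' => DIFFER
  Position 1: 'e' vs 'c' => DIFFER
  Position 2: 'a' vs 'b' => DIFFER
  Position 3: 'a' vs 'a' => same
  Position 4: 'b' vs 'b' => same
  Position 5: 'a' vs 'a' => same
Positions that differ: 3

3


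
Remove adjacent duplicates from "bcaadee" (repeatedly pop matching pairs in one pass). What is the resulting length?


Input: bcaadee
Stack-based adjacent duplicate removal:
  Read 'b': push. Stack: b
  Read 'c': push. Stack: bc
  Read 'a': push. Stack: bca
  Read 'a': matches stack top 'a' => pop. Stack: bc
  Read 'd': push. Stack: bcd
  Read 'e': push. Stack: bcde
  Read 'e': matches stack top 'e' => pop. Stack: bcd
Final stack: "bcd" (length 3)

3


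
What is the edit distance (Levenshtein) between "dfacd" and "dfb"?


Computing edit distance: "dfacd" -> "dfb"
DP table:
           d    f    b
      0    1    2    3
  d   1    0    1    2
  f   2    1    0    1
  a   3    2    1    1
  c   4    3    2    2
  d   5    4    3    3
Edit distance = dp[5][3] = 3

3


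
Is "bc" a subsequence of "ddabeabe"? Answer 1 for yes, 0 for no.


Check if "bc" is a subsequence of "ddabeabe"
Greedy scan:
  Position 0 ('d'): no match needed
  Position 1 ('d'): no match needed
  Position 2 ('a'): no match needed
  Position 3 ('b'): matches sub[0] = 'b'
  Position 4 ('e'): no match needed
  Position 5 ('a'): no match needed
  Position 6 ('b'): no match needed
  Position 7 ('e'): no match needed
Only matched 1/2 characters => not a subsequence

0


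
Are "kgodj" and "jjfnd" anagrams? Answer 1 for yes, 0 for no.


Strings: "kgodj", "jjfnd"
Sorted first:  dgjko
Sorted second: dfjjn
Differ at position 1: 'g' vs 'f' => not anagrams

0


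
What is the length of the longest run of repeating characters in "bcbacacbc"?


Input: "bcbacacbc"
Scanning for longest run:
  Position 1 ('c'): new char, reset run to 1
  Position 2 ('b'): new char, reset run to 1
  Position 3 ('a'): new char, reset run to 1
  Position 4 ('c'): new char, reset run to 1
  Position 5 ('a'): new char, reset run to 1
  Position 6 ('c'): new char, reset run to 1
  Position 7 ('b'): new char, reset run to 1
  Position 8 ('c'): new char, reset run to 1
Longest run: 'b' with length 1

1


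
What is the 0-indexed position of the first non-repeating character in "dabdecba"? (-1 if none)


Input: dabdecba
Character frequencies:
  'a': 2
  'b': 2
  'c': 1
  'd': 2
  'e': 1
Scanning left to right for freq == 1:
  Position 0 ('d'): freq=2, skip
  Position 1 ('a'): freq=2, skip
  Position 2 ('b'): freq=2, skip
  Position 3 ('d'): freq=2, skip
  Position 4 ('e'): unique! => answer = 4

4


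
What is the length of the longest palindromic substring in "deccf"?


Input: "deccf"
Checking substrings for palindromes:
  [2:4] "cc" (len 2) => palindrome
Longest palindromic substring: "cc" with length 2

2


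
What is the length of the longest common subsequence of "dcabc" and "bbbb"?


LCS of "dcabc" and "bbbb"
DP table:
           b    b    b    b
      0    0    0    0    0
  d   0    0    0    0    0
  c   0    0    0    0    0
  a   0    0    0    0    0
  b   0    1    1    1    1
  c   0    1    1    1    1
LCS length = dp[5][4] = 1

1


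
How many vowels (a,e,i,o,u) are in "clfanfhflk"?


Input: clfanfhflk
Checking each character:
  'c' at position 0: consonant
  'l' at position 1: consonant
  'f' at position 2: consonant
  'a' at position 3: vowel (running total: 1)
  'n' at position 4: consonant
  'f' at position 5: consonant
  'h' at position 6: consonant
  'f' at position 7: consonant
  'l' at position 8: consonant
  'k' at position 9: consonant
Total vowels: 1

1


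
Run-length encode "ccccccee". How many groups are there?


Input: ccccccee
Scanning for consecutive runs:
  Group 1: 'c' x 6 (positions 0-5)
  Group 2: 'e' x 2 (positions 6-7)
Total groups: 2

2


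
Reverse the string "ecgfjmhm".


Input: ecgfjmhm
Reading characters right to left:
  Position 7: 'm'
  Position 6: 'h'
  Position 5: 'm'
  Position 4: 'j'
  Position 3: 'f'
  Position 2: 'g'
  Position 1: 'c'
  Position 0: 'e'
Reversed: mhmjfgce

mhmjfgce


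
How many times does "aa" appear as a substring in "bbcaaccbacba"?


Searching for "aa" in "bbcaaccbacba"
Scanning each position:
  Position 0: "bb" => no
  Position 1: "bc" => no
  Position 2: "ca" => no
  Position 3: "aa" => MATCH
  Position 4: "ac" => no
  Position 5: "cc" => no
  Position 6: "cb" => no
  Position 7: "ba" => no
  Position 8: "ac" => no
  Position 9: "cb" => no
  Position 10: "ba" => no
Total occurrences: 1

1


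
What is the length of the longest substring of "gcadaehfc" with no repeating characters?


Input: "gcadaehfc"
Sliding window (track last position of each char):
  Position 0 ('g'): window [0,0] length 1 -- new best
  Position 1 ('c'): window [0,1] length 2 -- new best
  Position 2 ('a'): window [0,2] length 3 -- new best
  Position 3 ('d'): window [0,3] length 4 -- new best
  Position 4 ('a'): repeat (last at 2), move window start to 3
  Position 4 ('a'): window [3,4] length 2
  Position 5 ('e'): window [3,5] length 3
  Position 6 ('h'): window [3,6] length 4
  Position 7 ('f'): window [3,7] length 5 -- new best
  Position 8 ('c'): window [3,8] length 6 -- new best
Longest substring with no repeats: "daehfc" with length 6

6


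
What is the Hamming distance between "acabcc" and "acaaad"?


Comparing "acabcc" and "acaaad" position by position:
  Position 0: 'a' vs 'a' => same
  Position 1: 'c' vs 'c' => same
  Position 2: 'a' vs 'a' => same
  Position 3: 'b' vs 'a' => differ
  Position 4: 'c' vs 'a' => differ
  Position 5: 'c' vs 'd' => differ
Total differences (Hamming distance): 3

3


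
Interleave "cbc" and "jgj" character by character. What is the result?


Interleaving "cbc" and "jgj":
  Position 0: 'c' from first, 'j' from second => "cj"
  Position 1: 'b' from first, 'g' from second => "bg"
  Position 2: 'c' from first, 'j' from second => "cj"
Result: cjbgcj

cjbgcj


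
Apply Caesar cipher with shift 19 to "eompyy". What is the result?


Caesar cipher: shift "eompyy" by 19
  'e' (pos 4) + 19 = pos 23 = 'x'
  'o' (pos 14) + 19 = pos 7 = 'h'
  'm' (pos 12) + 19 = pos 5 = 'f'
  'p' (pos 15) + 19 = pos 8 = 'i'
  'y' (pos 24) + 19 = pos 17 = 'r'
  'y' (pos 24) + 19 = pos 17 = 'r'
Result: xhfirr

xhfirr


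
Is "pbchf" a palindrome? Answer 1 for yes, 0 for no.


Input: pbchf
Reversed: fhcbp
  Compare pos 0 ('p') with pos 4 ('f'): MISMATCH
  Compare pos 1 ('b') with pos 3 ('h'): MISMATCH
Result: not a palindrome

0


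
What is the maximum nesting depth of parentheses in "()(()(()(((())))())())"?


Input: "()(()(()(((())))())())"
Tracking depth:
  Position 0 '(': depth becomes 1
  Position 1 ')': depth becomes 0
  Position 2 '(': depth becomes 1
  Position 3 '(': depth becomes 2
  Position 4 ')': depth becomes 1
  Position 5 '(': depth becomes 2
  Position 6 '(': depth becomes 3
  Position 7 ')': depth becomes 2
  Position 8 '(': depth becomes 3
  Position 9 '(': depth becomes 4
  Position 10 '(': depth becomes 5
  Position 11 '(': depth becomes 6
  Position 12 ')': depth becomes 5
  Position 13 ')': depth becomes 4
  Position 14 ')': depth becomes 3
  Position 15 ')': depth becomes 2
  Position 16 '(': depth becomes 3
  Position 17 ')': depth becomes 2
  Position 18 ')': depth becomes 1
  Position 19 '(': depth becomes 2
  Position 20 ')': depth becomes 1
  Position 21 ')': depth becomes 0
Maximum depth reached: 6

6


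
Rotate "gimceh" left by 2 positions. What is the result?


Input: "gimceh", rotate left by 2
First 2 characters: "gi"
Remaining characters: "mceh"
Concatenate remaining + first: "mceh" + "gi" = "mcehgi"

mcehgi


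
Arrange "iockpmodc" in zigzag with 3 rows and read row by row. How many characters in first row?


Zigzag "iockpmodc" into 3 rows:
Placing characters:
  'i' => row 0
  'o' => row 1
  'c' => row 2
  'k' => row 1
  'p' => row 0
  'm' => row 1
  'o' => row 2
  'd' => row 1
  'c' => row 0
Rows:
  Row 0: "ipc"
  Row 1: "okmd"
  Row 2: "co"
First row length: 3

3


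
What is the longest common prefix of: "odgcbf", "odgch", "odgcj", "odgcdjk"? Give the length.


Words: odgcbf, odgch, odgcj, odgcdjk
  Position 0: all 'o' => match
  Position 1: all 'd' => match
  Position 2: all 'g' => match
  Position 3: all 'c' => match
  Position 4: ('b', 'h', 'j', 'd') => mismatch, stop
LCP = "odgc" (length 4)

4


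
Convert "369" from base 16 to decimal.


Input: "369" in base 16
Positional expansion:
  Digit '3' (value 3) x 16^2 = 768
  Digit '6' (value 6) x 16^1 = 96
  Digit '9' (value 9) x 16^0 = 9
Sum = 873

873


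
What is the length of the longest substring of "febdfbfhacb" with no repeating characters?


Input: "febdfbfhacb"
Sliding window (track last position of each char):
  Position 0 ('f'): window [0,0] length 1 -- new best
  Position 1 ('e'): window [0,1] length 2 -- new best
  Position 2 ('b'): window [0,2] length 3 -- new best
  Position 3 ('d'): window [0,3] length 4 -- new best
  Position 4 ('f'): repeat (last at 0), move window start to 1
  Position 4 ('f'): window [1,4] length 4
  Position 5 ('b'): repeat (last at 2), move window start to 3
  Position 5 ('b'): window [3,5] length 3
  Position 6 ('f'): repeat (last at 4), move window start to 5
  Position 6 ('f'): window [5,6] length 2
  Position 7 ('h'): window [5,7] length 3
  Position 8 ('a'): window [5,8] length 4
  Position 9 ('c'): window [5,9] length 5 -- new best
  Position 10 ('b'): repeat (last at 5), move window start to 6
  Position 10 ('b'): window [6,10] length 5
Longest substring with no repeats: "bfhac" with length 5

5


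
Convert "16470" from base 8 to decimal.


Input: "16470" in base 8
Positional expansion:
  Digit '1' (value 1) x 8^4 = 4096
  Digit '6' (value 6) x 8^3 = 3072
  Digit '4' (value 4) x 8^2 = 256
  Digit '7' (value 7) x 8^1 = 56
  Digit '0' (value 0) x 8^0 = 0
Sum = 7480

7480


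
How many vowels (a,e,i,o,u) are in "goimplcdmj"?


Input: goimplcdmj
Checking each character:
  'g' at position 0: consonant
  'o' at position 1: vowel (running total: 1)
  'i' at position 2: vowel (running total: 2)
  'm' at position 3: consonant
  'p' at position 4: consonant
  'l' at position 5: consonant
  'c' at position 6: consonant
  'd' at position 7: consonant
  'm' at position 8: consonant
  'j' at position 9: consonant
Total vowels: 2

2


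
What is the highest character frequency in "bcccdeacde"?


Input: bcccdeacde
Character counts:
  'a': 1
  'b': 1
  'c': 4
  'd': 2
  'e': 2
Maximum frequency: 4

4


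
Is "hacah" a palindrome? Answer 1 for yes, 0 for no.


Input: hacah
Reversed: hacah
  Compare pos 0 ('h') with pos 4 ('h'): match
  Compare pos 1 ('a') with pos 3 ('a'): match
Result: palindrome

1


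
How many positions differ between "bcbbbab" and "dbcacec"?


Comparing "bcbbbab" and "dbcacec" position by position:
  Position 0: 'b' vs 'd' => DIFFER
  Position 1: 'c' vs 'b' => DIFFER
  Position 2: 'b' vs 'c' => DIFFER
  Position 3: 'b' vs 'a' => DIFFER
  Position 4: 'b' vs 'c' => DIFFER
  Position 5: 'a' vs 'e' => DIFFER
  Position 6: 'b' vs 'c' => DIFFER
Positions that differ: 7

7


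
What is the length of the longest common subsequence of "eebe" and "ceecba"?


LCS of "eebe" and "ceecba"
DP table:
           c    e    e    c    b    a
      0    0    0    0    0    0    0
  e   0    0    1    1    1    1    1
  e   0    0    1    2    2    2    2
  b   0    0    1    2    2    3    3
  e   0    0    1    2    2    3    3
LCS length = dp[4][6] = 3

3


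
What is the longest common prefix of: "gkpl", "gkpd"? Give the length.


Words: gkpl, gkpd
  Position 0: all 'g' => match
  Position 1: all 'k' => match
  Position 2: all 'p' => match
  Position 3: ('l', 'd') => mismatch, stop
LCP = "gkp" (length 3)

3


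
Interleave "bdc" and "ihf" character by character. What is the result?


Interleaving "bdc" and "ihf":
  Position 0: 'b' from first, 'i' from second => "bi"
  Position 1: 'd' from first, 'h' from second => "dh"
  Position 2: 'c' from first, 'f' from second => "cf"
Result: bidhcf

bidhcf


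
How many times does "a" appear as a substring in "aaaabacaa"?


Searching for "a" in "aaaabacaa"
Scanning each position:
  Position 0: "a" => MATCH
  Position 1: "a" => MATCH
  Position 2: "a" => MATCH
  Position 3: "a" => MATCH
  Position 4: "b" => no
  Position 5: "a" => MATCH
  Position 6: "c" => no
  Position 7: "a" => MATCH
  Position 8: "a" => MATCH
Total occurrences: 7

7


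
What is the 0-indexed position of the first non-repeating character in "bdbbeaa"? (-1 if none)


Input: bdbbeaa
Character frequencies:
  'a': 2
  'b': 3
  'd': 1
  'e': 1
Scanning left to right for freq == 1:
  Position 0 ('b'): freq=3, skip
  Position 1 ('d'): unique! => answer = 1

1


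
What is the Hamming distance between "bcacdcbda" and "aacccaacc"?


Comparing "bcacdcbda" and "aacccaacc" position by position:
  Position 0: 'b' vs 'a' => differ
  Position 1: 'c' vs 'a' => differ
  Position 2: 'a' vs 'c' => differ
  Position 3: 'c' vs 'c' => same
  Position 4: 'd' vs 'c' => differ
  Position 5: 'c' vs 'a' => differ
  Position 6: 'b' vs 'a' => differ
  Position 7: 'd' vs 'c' => differ
  Position 8: 'a' vs 'c' => differ
Total differences (Hamming distance): 8

8


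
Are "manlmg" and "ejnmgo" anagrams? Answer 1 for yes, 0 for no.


Strings: "manlmg", "ejnmgo"
Sorted first:  aglmmn
Sorted second: egjmno
Differ at position 0: 'a' vs 'e' => not anagrams

0


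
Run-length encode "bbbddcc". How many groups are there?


Input: bbbddcc
Scanning for consecutive runs:
  Group 1: 'b' x 3 (positions 0-2)
  Group 2: 'd' x 2 (positions 3-4)
  Group 3: 'c' x 2 (positions 5-6)
Total groups: 3

3


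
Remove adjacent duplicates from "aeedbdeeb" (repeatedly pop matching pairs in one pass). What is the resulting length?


Input: aeedbdeeb
Stack-based adjacent duplicate removal:
  Read 'a': push. Stack: a
  Read 'e': push. Stack: ae
  Read 'e': matches stack top 'e' => pop. Stack: a
  Read 'd': push. Stack: ad
  Read 'b': push. Stack: adb
  Read 'd': push. Stack: adbd
  Read 'e': push. Stack: adbde
  Read 'e': matches stack top 'e' => pop. Stack: adbd
  Read 'b': push. Stack: adbdb
Final stack: "adbdb" (length 5)

5


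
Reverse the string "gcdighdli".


Input: gcdighdli
Reading characters right to left:
  Position 8: 'i'
  Position 7: 'l'
  Position 6: 'd'
  Position 5: 'h'
  Position 4: 'g'
  Position 3: 'i'
  Position 2: 'd'
  Position 1: 'c'
  Position 0: 'g'
Reversed: ildhgidcg

ildhgidcg


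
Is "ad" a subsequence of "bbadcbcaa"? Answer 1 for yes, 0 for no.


Check if "ad" is a subsequence of "bbadcbcaa"
Greedy scan:
  Position 0 ('b'): no match needed
  Position 1 ('b'): no match needed
  Position 2 ('a'): matches sub[0] = 'a'
  Position 3 ('d'): matches sub[1] = 'd'
  Position 4 ('c'): no match needed
  Position 5 ('b'): no match needed
  Position 6 ('c'): no match needed
  Position 7 ('a'): no match needed
  Position 8 ('a'): no match needed
All 2 characters matched => is a subsequence

1


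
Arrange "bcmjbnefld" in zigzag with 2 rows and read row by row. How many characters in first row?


Zigzag "bcmjbnefld" into 2 rows:
Placing characters:
  'b' => row 0
  'c' => row 1
  'm' => row 0
  'j' => row 1
  'b' => row 0
  'n' => row 1
  'e' => row 0
  'f' => row 1
  'l' => row 0
  'd' => row 1
Rows:
  Row 0: "bmbel"
  Row 1: "cjnfd"
First row length: 5

5


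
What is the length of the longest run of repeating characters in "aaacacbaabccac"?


Input: "aaacacbaabccac"
Scanning for longest run:
  Position 1 ('a'): continues run of 'a', length=2
  Position 2 ('a'): continues run of 'a', length=3
  Position 3 ('c'): new char, reset run to 1
  Position 4 ('a'): new char, reset run to 1
  Position 5 ('c'): new char, reset run to 1
  Position 6 ('b'): new char, reset run to 1
  Position 7 ('a'): new char, reset run to 1
  Position 8 ('a'): continues run of 'a', length=2
  Position 9 ('b'): new char, reset run to 1
  Position 10 ('c'): new char, reset run to 1
  Position 11 ('c'): continues run of 'c', length=2
  Position 12 ('a'): new char, reset run to 1
  Position 13 ('c'): new char, reset run to 1
Longest run: 'a' with length 3

3


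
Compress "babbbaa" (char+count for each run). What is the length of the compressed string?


Input: babbbaa
Runs:
  'b' x 1 => "b1"
  'a' x 1 => "a1"
  'b' x 3 => "b3"
  'a' x 2 => "a2"
Compressed: "b1a1b3a2"
Compressed length: 8

8


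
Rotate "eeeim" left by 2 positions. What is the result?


Input: "eeeim", rotate left by 2
First 2 characters: "ee"
Remaining characters: "eim"
Concatenate remaining + first: "eim" + "ee" = "eimee"

eimee


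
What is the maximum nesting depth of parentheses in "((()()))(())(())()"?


Input: "((()()))(())(())()"
Tracking depth:
  Position 0 '(': depth becomes 1
  Position 1 '(': depth becomes 2
  Position 2 '(': depth becomes 3
  Position 3 ')': depth becomes 2
  Position 4 '(': depth becomes 3
  Position 5 ')': depth becomes 2
  Position 6 ')': depth becomes 1
  Position 7 ')': depth becomes 0
  Position 8 '(': depth becomes 1
  Position 9 '(': depth becomes 2
  Position 10 ')': depth becomes 1
  Position 11 ')': depth becomes 0
  Position 12 '(': depth becomes 1
  Position 13 '(': depth becomes 2
  Position 14 ')': depth becomes 1
  Position 15 ')': depth becomes 0
  Position 16 '(': depth becomes 1
  Position 17 ')': depth becomes 0
Maximum depth reached: 3

3


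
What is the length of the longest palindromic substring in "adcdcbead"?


Input: "adcdcbead"
Checking substrings for palindromes:
  [1:4] "dcd" (len 3) => palindrome
  [2:5] "cdc" (len 3) => palindrome
Longest palindromic substring: "dcd" with length 3

3


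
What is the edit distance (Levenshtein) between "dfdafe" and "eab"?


Computing edit distance: "dfdafe" -> "eab"
DP table:
           e    a    b
      0    1    2    3
  d   1    1    2    3
  f   2    2    2    3
  d   3    3    3    3
  a   4    4    3    4
  f   5    5    4    4
  e   6    5    5    5
Edit distance = dp[6][3] = 5

5


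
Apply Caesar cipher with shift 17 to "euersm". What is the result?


Caesar cipher: shift "euersm" by 17
  'e' (pos 4) + 17 = pos 21 = 'v'
  'u' (pos 20) + 17 = pos 11 = 'l'
  'e' (pos 4) + 17 = pos 21 = 'v'
  'r' (pos 17) + 17 = pos 8 = 'i'
  's' (pos 18) + 17 = pos 9 = 'j'
  'm' (pos 12) + 17 = pos 3 = 'd'
Result: vlvijd

vlvijd


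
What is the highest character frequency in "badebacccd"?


Input: badebacccd
Character counts:
  'a': 2
  'b': 2
  'c': 3
  'd': 2
  'e': 1
Maximum frequency: 3

3


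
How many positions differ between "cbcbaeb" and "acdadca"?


Comparing "cbcbaeb" and "acdadca" position by position:
  Position 0: 'c' vs 'a' => DIFFER
  Position 1: 'b' vs 'c' => DIFFER
  Position 2: 'c' vs 'd' => DIFFER
  Position 3: 'b' vs 'a' => DIFFER
  Position 4: 'a' vs 'd' => DIFFER
  Position 5: 'e' vs 'c' => DIFFER
  Position 6: 'b' vs 'a' => DIFFER
Positions that differ: 7

7


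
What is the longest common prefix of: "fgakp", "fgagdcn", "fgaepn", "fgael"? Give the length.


Words: fgakp, fgagdcn, fgaepn, fgael
  Position 0: all 'f' => match
  Position 1: all 'g' => match
  Position 2: all 'a' => match
  Position 3: ('k', 'g', 'e', 'e') => mismatch, stop
LCP = "fga" (length 3)

3


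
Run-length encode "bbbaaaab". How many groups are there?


Input: bbbaaaab
Scanning for consecutive runs:
  Group 1: 'b' x 3 (positions 0-2)
  Group 2: 'a' x 4 (positions 3-6)
  Group 3: 'b' x 1 (positions 7-7)
Total groups: 3

3


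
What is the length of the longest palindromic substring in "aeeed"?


Input: "aeeed"
Checking substrings for palindromes:
  [1:4] "eee" (len 3) => palindrome
  [1:3] "ee" (len 2) => palindrome
  [2:4] "ee" (len 2) => palindrome
Longest palindromic substring: "eee" with length 3

3


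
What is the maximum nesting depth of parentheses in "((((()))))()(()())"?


Input: "((((()))))()(()())"
Tracking depth:
  Position 0 '(': depth becomes 1
  Position 1 '(': depth becomes 2
  Position 2 '(': depth becomes 3
  Position 3 '(': depth becomes 4
  Position 4 '(': depth becomes 5
  Position 5 ')': depth becomes 4
  Position 6 ')': depth becomes 3
  Position 7 ')': depth becomes 2
  Position 8 ')': depth becomes 1
  Position 9 ')': depth becomes 0
  Position 10 '(': depth becomes 1
  Position 11 ')': depth becomes 0
  Position 12 '(': depth becomes 1
  Position 13 '(': depth becomes 2
  Position 14 ')': depth becomes 1
  Position 15 '(': depth becomes 2
  Position 16 ')': depth becomes 1
  Position 17 ')': depth becomes 0
Maximum depth reached: 5

5


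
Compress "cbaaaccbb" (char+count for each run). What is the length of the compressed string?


Input: cbaaaccbb
Runs:
  'c' x 1 => "c1"
  'b' x 1 => "b1"
  'a' x 3 => "a3"
  'c' x 2 => "c2"
  'b' x 2 => "b2"
Compressed: "c1b1a3c2b2"
Compressed length: 10

10


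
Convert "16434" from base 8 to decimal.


Input: "16434" in base 8
Positional expansion:
  Digit '1' (value 1) x 8^4 = 4096
  Digit '6' (value 6) x 8^3 = 3072
  Digit '4' (value 4) x 8^2 = 256
  Digit '3' (value 3) x 8^1 = 24
  Digit '4' (value 4) x 8^0 = 4
Sum = 7452

7452


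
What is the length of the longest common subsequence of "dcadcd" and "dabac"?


LCS of "dcadcd" and "dabac"
DP table:
           d    a    b    a    c
      0    0    0    0    0    0
  d   0    1    1    1    1    1
  c   0    1    1    1    1    2
  a   0    1    2    2    2    2
  d   0    1    2    2    2    2
  c   0    1    2    2    2    3
  d   0    1    2    2    2    3
LCS length = dp[6][5] = 3

3


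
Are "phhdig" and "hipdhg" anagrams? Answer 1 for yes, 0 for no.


Strings: "phhdig", "hipdhg"
Sorted first:  dghhip
Sorted second: dghhip
Sorted forms match => anagrams

1


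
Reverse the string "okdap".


Input: okdap
Reading characters right to left:
  Position 4: 'p'
  Position 3: 'a'
  Position 2: 'd'
  Position 1: 'k'
  Position 0: 'o'
Reversed: padko

padko


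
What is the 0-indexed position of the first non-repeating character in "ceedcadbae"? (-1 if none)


Input: ceedcadbae
Character frequencies:
  'a': 2
  'b': 1
  'c': 2
  'd': 2
  'e': 3
Scanning left to right for freq == 1:
  Position 0 ('c'): freq=2, skip
  Position 1 ('e'): freq=3, skip
  Position 2 ('e'): freq=3, skip
  Position 3 ('d'): freq=2, skip
  Position 4 ('c'): freq=2, skip
  Position 5 ('a'): freq=2, skip
  Position 6 ('d'): freq=2, skip
  Position 7 ('b'): unique! => answer = 7

7


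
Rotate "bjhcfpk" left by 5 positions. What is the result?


Input: "bjhcfpk", rotate left by 5
First 5 characters: "bjhcf"
Remaining characters: "pk"
Concatenate remaining + first: "pk" + "bjhcf" = "pkbjhcf"

pkbjhcf


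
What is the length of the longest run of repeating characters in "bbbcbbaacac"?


Input: "bbbcbbaacac"
Scanning for longest run:
  Position 1 ('b'): continues run of 'b', length=2
  Position 2 ('b'): continues run of 'b', length=3
  Position 3 ('c'): new char, reset run to 1
  Position 4 ('b'): new char, reset run to 1
  Position 5 ('b'): continues run of 'b', length=2
  Position 6 ('a'): new char, reset run to 1
  Position 7 ('a'): continues run of 'a', length=2
  Position 8 ('c'): new char, reset run to 1
  Position 9 ('a'): new char, reset run to 1
  Position 10 ('c'): new char, reset run to 1
Longest run: 'b' with length 3

3


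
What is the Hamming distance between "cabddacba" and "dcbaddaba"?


Comparing "cabddacba" and "dcbaddaba" position by position:
  Position 0: 'c' vs 'd' => differ
  Position 1: 'a' vs 'c' => differ
  Position 2: 'b' vs 'b' => same
  Position 3: 'd' vs 'a' => differ
  Position 4: 'd' vs 'd' => same
  Position 5: 'a' vs 'd' => differ
  Position 6: 'c' vs 'a' => differ
  Position 7: 'b' vs 'b' => same
  Position 8: 'a' vs 'a' => same
Total differences (Hamming distance): 5

5


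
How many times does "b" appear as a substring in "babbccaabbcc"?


Searching for "b" in "babbccaabbcc"
Scanning each position:
  Position 0: "b" => MATCH
  Position 1: "a" => no
  Position 2: "b" => MATCH
  Position 3: "b" => MATCH
  Position 4: "c" => no
  Position 5: "c" => no
  Position 6: "a" => no
  Position 7: "a" => no
  Position 8: "b" => MATCH
  Position 9: "b" => MATCH
  Position 10: "c" => no
  Position 11: "c" => no
Total occurrences: 5

5


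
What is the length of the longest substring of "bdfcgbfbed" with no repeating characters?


Input: "bdfcgbfbed"
Sliding window (track last position of each char):
  Position 0 ('b'): window [0,0] length 1 -- new best
  Position 1 ('d'): window [0,1] length 2 -- new best
  Position 2 ('f'): window [0,2] length 3 -- new best
  Position 3 ('c'): window [0,3] length 4 -- new best
  Position 4 ('g'): window [0,4] length 5 -- new best
  Position 5 ('b'): repeat (last at 0), move window start to 1
  Position 5 ('b'): window [1,5] length 5
  Position 6 ('f'): repeat (last at 2), move window start to 3
  Position 6 ('f'): window [3,6] length 4
  Position 7 ('b'): repeat (last at 5), move window start to 6
  Position 7 ('b'): window [6,7] length 2
  Position 8 ('e'): window [6,8] length 3
  Position 9 ('d'): window [6,9] length 4
Longest substring with no repeats: "bdfcg" with length 5

5


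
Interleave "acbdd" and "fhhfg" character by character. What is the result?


Interleaving "acbdd" and "fhhfg":
  Position 0: 'a' from first, 'f' from second => "af"
  Position 1: 'c' from first, 'h' from second => "ch"
  Position 2: 'b' from first, 'h' from second => "bh"
  Position 3: 'd' from first, 'f' from second => "df"
  Position 4: 'd' from first, 'g' from second => "dg"
Result: afchbhdfdg

afchbhdfdg


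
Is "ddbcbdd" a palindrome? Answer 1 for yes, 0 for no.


Input: ddbcbdd
Reversed: ddbcbdd
  Compare pos 0 ('d') with pos 6 ('d'): match
  Compare pos 1 ('d') with pos 5 ('d'): match
  Compare pos 2 ('b') with pos 4 ('b'): match
Result: palindrome

1


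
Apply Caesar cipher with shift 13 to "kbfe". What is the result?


Caesar cipher: shift "kbfe" by 13
  'k' (pos 10) + 13 = pos 23 = 'x'
  'b' (pos 1) + 13 = pos 14 = 'o'
  'f' (pos 5) + 13 = pos 18 = 's'
  'e' (pos 4) + 13 = pos 17 = 'r'
Result: xosr

xosr


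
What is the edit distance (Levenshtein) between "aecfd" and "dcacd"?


Computing edit distance: "aecfd" -> "dcacd"
DP table:
           d    c    a    c    d
      0    1    2    3    4    5
  a   1    1    2    2    3    4
  e   2    2    2    3    3    4
  c   3    3    2    3    3    4
  f   4    4    3    3    4    4
  d   5    4    4    4    4    4
Edit distance = dp[5][5] = 4

4


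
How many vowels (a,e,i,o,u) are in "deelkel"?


Input: deelkel
Checking each character:
  'd' at position 0: consonant
  'e' at position 1: vowel (running total: 1)
  'e' at position 2: vowel (running total: 2)
  'l' at position 3: consonant
  'k' at position 4: consonant
  'e' at position 5: vowel (running total: 3)
  'l' at position 6: consonant
Total vowels: 3

3


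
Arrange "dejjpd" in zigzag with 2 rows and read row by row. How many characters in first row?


Zigzag "dejjpd" into 2 rows:
Placing characters:
  'd' => row 0
  'e' => row 1
  'j' => row 0
  'j' => row 1
  'p' => row 0
  'd' => row 1
Rows:
  Row 0: "djp"
  Row 1: "ejd"
First row length: 3

3


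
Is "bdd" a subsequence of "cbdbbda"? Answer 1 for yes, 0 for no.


Check if "bdd" is a subsequence of "cbdbbda"
Greedy scan:
  Position 0 ('c'): no match needed
  Position 1 ('b'): matches sub[0] = 'b'
  Position 2 ('d'): matches sub[1] = 'd'
  Position 3 ('b'): no match needed
  Position 4 ('b'): no match needed
  Position 5 ('d'): matches sub[2] = 'd'
  Position 6 ('a'): no match needed
All 3 characters matched => is a subsequence

1


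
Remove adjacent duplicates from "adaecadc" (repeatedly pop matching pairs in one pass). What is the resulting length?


Input: adaecadc
Stack-based adjacent duplicate removal:
  Read 'a': push. Stack: a
  Read 'd': push. Stack: ad
  Read 'a': push. Stack: ada
  Read 'e': push. Stack: adae
  Read 'c': push. Stack: adaec
  Read 'a': push. Stack: adaeca
  Read 'd': push. Stack: adaecad
  Read 'c': push. Stack: adaecadc
Final stack: "adaecadc" (length 8)

8


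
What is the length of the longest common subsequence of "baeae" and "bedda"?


LCS of "baeae" and "bedda"
DP table:
           b    e    d    d    a
      0    0    0    0    0    0
  b   0    1    1    1    1    1
  a   0    1    1    1    1    2
  e   0    1    2    2    2    2
  a   0    1    2    2    2    3
  e   0    1    2    2    2    3
LCS length = dp[5][5] = 3

3


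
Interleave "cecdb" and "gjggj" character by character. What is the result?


Interleaving "cecdb" and "gjggj":
  Position 0: 'c' from first, 'g' from second => "cg"
  Position 1: 'e' from first, 'j' from second => "ej"
  Position 2: 'c' from first, 'g' from second => "cg"
  Position 3: 'd' from first, 'g' from second => "dg"
  Position 4: 'b' from first, 'j' from second => "bj"
Result: cgejcgdgbj

cgejcgdgbj


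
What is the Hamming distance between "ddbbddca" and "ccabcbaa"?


Comparing "ddbbddca" and "ccabcbaa" position by position:
  Position 0: 'd' vs 'c' => differ
  Position 1: 'd' vs 'c' => differ
  Position 2: 'b' vs 'a' => differ
  Position 3: 'b' vs 'b' => same
  Position 4: 'd' vs 'c' => differ
  Position 5: 'd' vs 'b' => differ
  Position 6: 'c' vs 'a' => differ
  Position 7: 'a' vs 'a' => same
Total differences (Hamming distance): 6

6


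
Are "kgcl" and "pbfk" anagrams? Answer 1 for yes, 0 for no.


Strings: "kgcl", "pbfk"
Sorted first:  cgkl
Sorted second: bfkp
Differ at position 0: 'c' vs 'b' => not anagrams

0


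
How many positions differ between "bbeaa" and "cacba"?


Comparing "bbeaa" and "cacba" position by position:
  Position 0: 'b' vs 'c' => DIFFER
  Position 1: 'b' vs 'a' => DIFFER
  Position 2: 'e' vs 'c' => DIFFER
  Position 3: 'a' vs 'b' => DIFFER
  Position 4: 'a' vs 'a' => same
Positions that differ: 4

4


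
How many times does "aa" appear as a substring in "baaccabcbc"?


Searching for "aa" in "baaccabcbc"
Scanning each position:
  Position 0: "ba" => no
  Position 1: "aa" => MATCH
  Position 2: "ac" => no
  Position 3: "cc" => no
  Position 4: "ca" => no
  Position 5: "ab" => no
  Position 6: "bc" => no
  Position 7: "cb" => no
  Position 8: "bc" => no
Total occurrences: 1

1


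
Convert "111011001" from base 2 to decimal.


Input: "111011001" in base 2
Positional expansion:
  Digit '1' (value 1) x 2^8 = 256
  Digit '1' (value 1) x 2^7 = 128
  Digit '1' (value 1) x 2^6 = 64
  Digit '0' (value 0) x 2^5 = 0
  Digit '1' (value 1) x 2^4 = 16
  Digit '1' (value 1) x 2^3 = 8
  Digit '0' (value 0) x 2^2 = 0
  Digit '0' (value 0) x 2^1 = 0
  Digit '1' (value 1) x 2^0 = 1
Sum = 473

473


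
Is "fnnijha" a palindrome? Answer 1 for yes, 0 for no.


Input: fnnijha
Reversed: ahjinnf
  Compare pos 0 ('f') with pos 6 ('a'): MISMATCH
  Compare pos 1 ('n') with pos 5 ('h'): MISMATCH
  Compare pos 2 ('n') with pos 4 ('j'): MISMATCH
Result: not a palindrome

0


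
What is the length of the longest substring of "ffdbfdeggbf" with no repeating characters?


Input: "ffdbfdeggbf"
Sliding window (track last position of each char):
  Position 0 ('f'): window [0,0] length 1 -- new best
  Position 1 ('f'): repeat (last at 0), move window start to 1
  Position 1 ('f'): window [1,1] length 1
  Position 2 ('d'): window [1,2] length 2 -- new best
  Position 3 ('b'): window [1,3] length 3 -- new best
  Position 4 ('f'): repeat (last at 1), move window start to 2
  Position 4 ('f'): window [2,4] length 3
  Position 5 ('d'): repeat (last at 2), move window start to 3
  Position 5 ('d'): window [3,5] length 3
  Position 6 ('e'): window [3,6] length 4 -- new best
  Position 7 ('g'): window [3,7] length 5 -- new best
  Position 8 ('g'): repeat (last at 7), move window start to 8
  Position 8 ('g'): window [8,8] length 1
  Position 9 ('b'): window [8,9] length 2
  Position 10 ('f'): window [8,10] length 3
Longest substring with no repeats: "bfdeg" with length 5

5


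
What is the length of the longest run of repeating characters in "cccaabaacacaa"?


Input: "cccaabaacacaa"
Scanning for longest run:
  Position 1 ('c'): continues run of 'c', length=2
  Position 2 ('c'): continues run of 'c', length=3
  Position 3 ('a'): new char, reset run to 1
  Position 4 ('a'): continues run of 'a', length=2
  Position 5 ('b'): new char, reset run to 1
  Position 6 ('a'): new char, reset run to 1
  Position 7 ('a'): continues run of 'a', length=2
  Position 8 ('c'): new char, reset run to 1
  Position 9 ('a'): new char, reset run to 1
  Position 10 ('c'): new char, reset run to 1
  Position 11 ('a'): new char, reset run to 1
  Position 12 ('a'): continues run of 'a', length=2
Longest run: 'c' with length 3

3


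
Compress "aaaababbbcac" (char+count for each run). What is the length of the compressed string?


Input: aaaababbbcac
Runs:
  'a' x 4 => "a4"
  'b' x 1 => "b1"
  'a' x 1 => "a1"
  'b' x 3 => "b3"
  'c' x 1 => "c1"
  'a' x 1 => "a1"
  'c' x 1 => "c1"
Compressed: "a4b1a1b3c1a1c1"
Compressed length: 14

14


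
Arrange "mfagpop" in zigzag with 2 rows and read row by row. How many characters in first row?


Zigzag "mfagpop" into 2 rows:
Placing characters:
  'm' => row 0
  'f' => row 1
  'a' => row 0
  'g' => row 1
  'p' => row 0
  'o' => row 1
  'p' => row 0
Rows:
  Row 0: "mapp"
  Row 1: "fgo"
First row length: 4

4


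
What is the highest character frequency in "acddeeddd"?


Input: acddeeddd
Character counts:
  'a': 1
  'c': 1
  'd': 5
  'e': 2
Maximum frequency: 5

5


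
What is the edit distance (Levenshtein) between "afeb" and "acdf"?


Computing edit distance: "afeb" -> "acdf"
DP table:
           a    c    d    f
      0    1    2    3    4
  a   1    0    1    2    3
  f   2    1    1    2    2
  e   3    2    2    2    3
  b   4    3    3    3    3
Edit distance = dp[4][4] = 3

3


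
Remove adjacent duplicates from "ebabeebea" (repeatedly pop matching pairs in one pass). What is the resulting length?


Input: ebabeebea
Stack-based adjacent duplicate removal:
  Read 'e': push. Stack: e
  Read 'b': push. Stack: eb
  Read 'a': push. Stack: eba
  Read 'b': push. Stack: ebab
  Read 'e': push. Stack: ebabe
  Read 'e': matches stack top 'e' => pop. Stack: ebab
  Read 'b': matches stack top 'b' => pop. Stack: eba
  Read 'e': push. Stack: ebae
  Read 'a': push. Stack: ebaea
Final stack: "ebaea" (length 5)

5


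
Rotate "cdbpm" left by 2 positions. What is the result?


Input: "cdbpm", rotate left by 2
First 2 characters: "cd"
Remaining characters: "bpm"
Concatenate remaining + first: "bpm" + "cd" = "bpmcd"

bpmcd


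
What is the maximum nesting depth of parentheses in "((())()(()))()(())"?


Input: "((())()(()))()(())"
Tracking depth:
  Position 0 '(': depth becomes 1
  Position 1 '(': depth becomes 2
  Position 2 '(': depth becomes 3
  Position 3 ')': depth becomes 2
  Position 4 ')': depth becomes 1
  Position 5 '(': depth becomes 2
  Position 6 ')': depth becomes 1
  Position 7 '(': depth becomes 2
  Position 8 '(': depth becomes 3
  Position 9 ')': depth becomes 2
  Position 10 ')': depth becomes 1
  Position 11 ')': depth becomes 0
  Position 12 '(': depth becomes 1
  Position 13 ')': depth becomes 0
  Position 14 '(': depth becomes 1
  Position 15 '(': depth becomes 2
  Position 16 ')': depth becomes 1
  Position 17 ')': depth becomes 0
Maximum depth reached: 3

3


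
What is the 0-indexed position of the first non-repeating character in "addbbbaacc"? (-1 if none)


Input: addbbbaacc
Character frequencies:
  'a': 3
  'b': 3
  'c': 2
  'd': 2
Scanning left to right for freq == 1:
  Position 0 ('a'): freq=3, skip
  Position 1 ('d'): freq=2, skip
  Position 2 ('d'): freq=2, skip
  Position 3 ('b'): freq=3, skip
  Position 4 ('b'): freq=3, skip
  Position 5 ('b'): freq=3, skip
  Position 6 ('a'): freq=3, skip
  Position 7 ('a'): freq=3, skip
  Position 8 ('c'): freq=2, skip
  Position 9 ('c'): freq=2, skip
  No unique character found => answer = -1

-1


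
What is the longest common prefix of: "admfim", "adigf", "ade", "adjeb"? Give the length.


Words: admfim, adigf, ade, adjeb
  Position 0: all 'a' => match
  Position 1: all 'd' => match
  Position 2: ('m', 'i', 'e', 'j') => mismatch, stop
LCP = "ad" (length 2)

2


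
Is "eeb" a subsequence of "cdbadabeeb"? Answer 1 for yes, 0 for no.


Check if "eeb" is a subsequence of "cdbadabeeb"
Greedy scan:
  Position 0 ('c'): no match needed
  Position 1 ('d'): no match needed
  Position 2 ('b'): no match needed
  Position 3 ('a'): no match needed
  Position 4 ('d'): no match needed
  Position 5 ('a'): no match needed
  Position 6 ('b'): no match needed
  Position 7 ('e'): matches sub[0] = 'e'
  Position 8 ('e'): matches sub[1] = 'e'
  Position 9 ('b'): matches sub[2] = 'b'
All 3 characters matched => is a subsequence

1


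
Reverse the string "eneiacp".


Input: eneiacp
Reading characters right to left:
  Position 6: 'p'
  Position 5: 'c'
  Position 4: 'a'
  Position 3: 'i'
  Position 2: 'e'
  Position 1: 'n'
  Position 0: 'e'
Reversed: pcaiene

pcaiene


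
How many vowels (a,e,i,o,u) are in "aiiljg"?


Input: aiiljg
Checking each character:
  'a' at position 0: vowel (running total: 1)
  'i' at position 1: vowel (running total: 2)
  'i' at position 2: vowel (running total: 3)
  'l' at position 3: consonant
  'j' at position 4: consonant
  'g' at position 5: consonant
Total vowels: 3

3


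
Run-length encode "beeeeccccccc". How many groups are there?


Input: beeeeccccccc
Scanning for consecutive runs:
  Group 1: 'b' x 1 (positions 0-0)
  Group 2: 'e' x 4 (positions 1-4)
  Group 3: 'c' x 7 (positions 5-11)
Total groups: 3

3


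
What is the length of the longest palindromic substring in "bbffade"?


Input: "bbffade"
Checking substrings for palindromes:
  [0:2] "bb" (len 2) => palindrome
  [2:4] "ff" (len 2) => palindrome
Longest palindromic substring: "bb" with length 2

2


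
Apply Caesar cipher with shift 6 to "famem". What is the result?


Caesar cipher: shift "famem" by 6
  'f' (pos 5) + 6 = pos 11 = 'l'
  'a' (pos 0) + 6 = pos 6 = 'g'
  'm' (pos 12) + 6 = pos 18 = 's'
  'e' (pos 4) + 6 = pos 10 = 'k'
  'm' (pos 12) + 6 = pos 18 = 's'
Result: lgsks

lgsks


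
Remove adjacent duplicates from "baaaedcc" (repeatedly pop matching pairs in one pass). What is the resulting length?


Input: baaaedcc
Stack-based adjacent duplicate removal:
  Read 'b': push. Stack: b
  Read 'a': push. Stack: ba
  Read 'a': matches stack top 'a' => pop. Stack: b
  Read 'a': push. Stack: ba
  Read 'e': push. Stack: bae
  Read 'd': push. Stack: baed
  Read 'c': push. Stack: baedc
  Read 'c': matches stack top 'c' => pop. Stack: baed
Final stack: "baed" (length 4)

4


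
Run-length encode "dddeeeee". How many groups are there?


Input: dddeeeee
Scanning for consecutive runs:
  Group 1: 'd' x 3 (positions 0-2)
  Group 2: 'e' x 5 (positions 3-7)
Total groups: 2

2


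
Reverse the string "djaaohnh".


Input: djaaohnh
Reading characters right to left:
  Position 7: 'h'
  Position 6: 'n'
  Position 5: 'h'
  Position 4: 'o'
  Position 3: 'a'
  Position 2: 'a'
  Position 1: 'j'
  Position 0: 'd'
Reversed: hnhoaajd

hnhoaajd


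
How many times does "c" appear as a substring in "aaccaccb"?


Searching for "c" in "aaccaccb"
Scanning each position:
  Position 0: "a" => no
  Position 1: "a" => no
  Position 2: "c" => MATCH
  Position 3: "c" => MATCH
  Position 4: "a" => no
  Position 5: "c" => MATCH
  Position 6: "c" => MATCH
  Position 7: "b" => no
Total occurrences: 4

4
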